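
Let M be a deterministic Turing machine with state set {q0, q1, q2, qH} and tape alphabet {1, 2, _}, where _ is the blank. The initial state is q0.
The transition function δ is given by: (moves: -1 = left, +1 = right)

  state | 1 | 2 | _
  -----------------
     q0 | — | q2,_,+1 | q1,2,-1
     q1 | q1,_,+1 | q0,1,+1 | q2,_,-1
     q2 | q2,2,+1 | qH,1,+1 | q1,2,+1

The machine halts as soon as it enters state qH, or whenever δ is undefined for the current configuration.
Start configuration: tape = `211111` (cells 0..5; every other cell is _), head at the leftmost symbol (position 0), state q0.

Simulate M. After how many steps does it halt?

9

state=q0 head=0 tape=[2]11111__   (q0,2)→(q2,_,+1)
state=q2 head=1 tape=_[1]1111__   (q2,1)→(q2,2,+1)
state=q2 head=2 tape=_2[1]111__   (q2,1)→(q2,2,+1)
state=q2 head=3 tape=_22[1]11__   (q2,1)→(q2,2,+1)
state=q2 head=4 tape=_222[1]1__   (q2,1)→(q2,2,+1)
state=q2 head=5 tape=_2222[1]__   (q2,1)→(q2,2,+1)
state=q2 head=6 tape=_22222[_]_   (q2,_)→(q1,2,+1)
state=q1 head=7 tape=_222222[_]   (q1,_)→(q2,_,-1)
state=q2 head=6 tape=_22222[2]_   (q2,2)→(qH,1,+1)
state=qH head=7 tape=_222221[_]
M halts after 9 transitions.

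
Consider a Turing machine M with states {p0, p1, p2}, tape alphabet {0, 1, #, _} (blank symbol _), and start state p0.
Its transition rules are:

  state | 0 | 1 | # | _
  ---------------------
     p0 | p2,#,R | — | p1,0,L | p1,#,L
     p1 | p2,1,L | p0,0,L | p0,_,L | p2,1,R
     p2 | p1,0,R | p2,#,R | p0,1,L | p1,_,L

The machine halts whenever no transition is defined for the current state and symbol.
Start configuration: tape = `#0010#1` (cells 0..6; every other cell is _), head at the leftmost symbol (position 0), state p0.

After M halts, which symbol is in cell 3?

p0 | _[#]0010#1   read # → write 0, move L, go to p1
p1 | [_]00010#1   read _ → write 1, move R, go to p2
p2 | 1[0]0010#1   read 0 → write 0, move R, go to p1
p1 | 10[0]010#1   read 0 → write 1, move L, go to p2
p2 | 1[0]1010#1   read 0 → write 0, move R, go to p1
p1 | 10[1]010#1   read 1 → write 0, move L, go to p0
p0 | 1[0]0010#1   read 0 → write #, move R, go to p2
p2 | 1#[0]010#1   read 0 → write 0, move R, go to p1
p1 | 1#0[0]10#1   read 0 → write 1, move L, go to p2
p2 | 1#[0]110#1   read 0 → write 0, move R, go to p1
p1 | 1#0[1]10#1   read 1 → write 0, move L, go to p0
p0 | 1#[0]010#1   read 0 → write #, move R, go to p2
p2 | 1##[0]10#1   read 0 → write 0, move R, go to p1
p1 | 1##0[1]0#1   read 1 → write 0, move L, go to p0
p0 | 1##[0]00#1   read 0 → write #, move R, go to p2
p2 | 1###[0]0#1   read 0 → write 0, move R, go to p1
p1 | 1###0[0]#1   read 0 → write 1, move L, go to p2
p2 | 1###[0]1#1   read 0 → write 0, move R, go to p1
p1 | 1###0[1]#1   read 1 → write 0, move L, go to p0
p0 | 1###[0]0#1   read 0 → write #, move R, go to p2
p2 | 1####[0]#1   read 0 → write 0, move R, go to p1
p1 | 1####0[#]1   read # → write _, move L, go to p0
p0 | 1####[0]_1   read 0 → write #, move R, go to p2
p2 | 1#####[_]1   read _ → write _, move L, go to p1
p1 | 1####[#]_1   read # → write _, move L, go to p0
p0 | 1###[#]__1   read # → write 0, move L, go to p1
p1 | 1##[#]0__1   read # → write _, move L, go to p0
p0 | 1#[#]_0__1   read # → write 0, move L, go to p1
p1 | 1[#]0_0__1   read # → write _, move L, go to p0
p0 | [1]_0_0__1
Cell 3 holds 0 when M halts.

0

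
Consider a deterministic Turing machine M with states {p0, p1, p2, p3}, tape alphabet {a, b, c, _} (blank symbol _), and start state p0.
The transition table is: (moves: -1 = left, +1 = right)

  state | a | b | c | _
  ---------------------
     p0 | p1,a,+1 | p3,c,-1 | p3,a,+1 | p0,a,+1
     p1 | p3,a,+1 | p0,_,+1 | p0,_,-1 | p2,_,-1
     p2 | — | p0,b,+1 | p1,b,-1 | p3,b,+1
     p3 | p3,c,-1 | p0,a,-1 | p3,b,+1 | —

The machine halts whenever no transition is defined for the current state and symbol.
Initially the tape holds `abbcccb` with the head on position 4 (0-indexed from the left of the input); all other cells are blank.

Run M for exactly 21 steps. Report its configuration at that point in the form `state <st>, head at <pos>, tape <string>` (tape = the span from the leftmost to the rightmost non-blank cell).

state p3, head at 3, tape aaaccac

p0 | abbc[c]cb   read c → write a, move +1, go to p3
p3 | abbca[c]b   read c → write b, move +1, go to p3
p3 | abbcab[b]   read b → write a, move -1, go to p0
p0 | abbca[b]a   read b → write c, move -1, go to p3
p3 | abbc[a]ca   read a → write c, move -1, go to p3
p3 | abb[c]cca   read c → write b, move +1, go to p3
p3 | abbb[c]ca   read c → write b, move +1, go to p3
p3 | abbbb[c]a   read c → write b, move +1, go to p3
p3 | abbbbb[a]   read a → write c, move -1, go to p3
p3 | abbbb[b]c   read b → write a, move -1, go to p0
p0 | abbb[b]ac   read b → write c, move -1, go to p3
p3 | abb[b]cac   read b → write a, move -1, go to p0
p0 | ab[b]acac   read b → write c, move -1, go to p3
p3 | a[b]cacac   read b → write a, move -1, go to p0
p0 | [a]acacac   read a → write a, move +1, go to p1
p1 | a[a]cacac   read a → write a, move +1, go to p3
p3 | aa[c]acac   read c → write b, move +1, go to p3
p3 | aab[a]cac   read a → write c, move -1, go to p3
p3 | aa[b]ccac   read b → write a, move -1, go to p0
p0 | a[a]accac   read a → write a, move +1, go to p1
p1 | aa[a]ccac   read a → write a, move +1, go to p3
p3 | aaa[c]cac
After 21 steps: state p3, head at 3, tape aaaccac.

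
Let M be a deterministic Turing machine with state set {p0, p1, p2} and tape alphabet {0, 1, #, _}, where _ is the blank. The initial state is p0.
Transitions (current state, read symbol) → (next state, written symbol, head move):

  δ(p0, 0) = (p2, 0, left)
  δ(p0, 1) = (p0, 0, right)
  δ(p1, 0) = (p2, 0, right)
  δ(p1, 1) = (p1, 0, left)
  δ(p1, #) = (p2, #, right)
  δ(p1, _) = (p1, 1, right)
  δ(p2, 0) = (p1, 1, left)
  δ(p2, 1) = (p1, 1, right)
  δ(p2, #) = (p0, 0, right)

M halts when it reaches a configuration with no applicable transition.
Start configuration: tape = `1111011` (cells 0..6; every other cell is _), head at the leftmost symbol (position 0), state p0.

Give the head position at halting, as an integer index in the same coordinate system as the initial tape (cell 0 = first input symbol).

state=p0 head=0 tape=[1]111011_   (p0,1)→(p0,0,right)
state=p0 head=1 tape=0[1]11011_   (p0,1)→(p0,0,right)
state=p0 head=2 tape=00[1]1011_   (p0,1)→(p0,0,right)
state=p0 head=3 tape=000[1]011_   (p0,1)→(p0,0,right)
state=p0 head=4 tape=0000[0]11_   (p0,0)→(p2,0,left)
state=p2 head=3 tape=000[0]011_   (p2,0)→(p1,1,left)
state=p1 head=2 tape=00[0]1011_   (p1,0)→(p2,0,right)
state=p2 head=3 tape=000[1]011_   (p2,1)→(p1,1,right)
state=p1 head=4 tape=0001[0]11_   (p1,0)→(p2,0,right)
state=p2 head=5 tape=00010[1]1_   (p2,1)→(p1,1,right)
state=p1 head=6 tape=000101[1]_   (p1,1)→(p1,0,left)
state=p1 head=5 tape=00010[1]0_   (p1,1)→(p1,0,left)
state=p1 head=4 tape=0001[0]00_   (p1,0)→(p2,0,right)
state=p2 head=5 tape=00010[0]0_   (p2,0)→(p1,1,left)
state=p1 head=4 tape=0001[0]10_   (p1,0)→(p2,0,right)
state=p2 head=5 tape=00010[1]0_   (p2,1)→(p1,1,right)
state=p1 head=6 tape=000101[0]_   (p1,0)→(p2,0,right)
state=p2 head=7 tape=0001010[_]
At halt the head is at cell 7.

7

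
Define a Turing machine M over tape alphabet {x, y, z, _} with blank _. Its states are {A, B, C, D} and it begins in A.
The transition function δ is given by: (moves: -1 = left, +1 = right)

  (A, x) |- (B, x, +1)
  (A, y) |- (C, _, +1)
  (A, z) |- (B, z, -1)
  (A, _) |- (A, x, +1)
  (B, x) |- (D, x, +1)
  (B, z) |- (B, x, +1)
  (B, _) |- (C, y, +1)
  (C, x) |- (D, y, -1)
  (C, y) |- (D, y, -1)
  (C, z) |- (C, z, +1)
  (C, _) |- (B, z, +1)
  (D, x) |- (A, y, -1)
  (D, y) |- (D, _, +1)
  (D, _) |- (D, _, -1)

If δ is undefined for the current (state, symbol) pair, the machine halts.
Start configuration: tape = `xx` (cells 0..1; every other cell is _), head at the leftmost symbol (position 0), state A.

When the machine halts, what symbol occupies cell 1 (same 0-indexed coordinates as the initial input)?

y

A | [x]x_   read x → write x, move +1, go to B
B | x[x]_   read x → write x, move +1, go to D
D | xx[_]   read _ → write _, move -1, go to D
D | x[x]_   read x → write y, move -1, go to A
A | [x]y_   read x → write x, move +1, go to B
B | x[y]_
Cell 1 holds y when M halts.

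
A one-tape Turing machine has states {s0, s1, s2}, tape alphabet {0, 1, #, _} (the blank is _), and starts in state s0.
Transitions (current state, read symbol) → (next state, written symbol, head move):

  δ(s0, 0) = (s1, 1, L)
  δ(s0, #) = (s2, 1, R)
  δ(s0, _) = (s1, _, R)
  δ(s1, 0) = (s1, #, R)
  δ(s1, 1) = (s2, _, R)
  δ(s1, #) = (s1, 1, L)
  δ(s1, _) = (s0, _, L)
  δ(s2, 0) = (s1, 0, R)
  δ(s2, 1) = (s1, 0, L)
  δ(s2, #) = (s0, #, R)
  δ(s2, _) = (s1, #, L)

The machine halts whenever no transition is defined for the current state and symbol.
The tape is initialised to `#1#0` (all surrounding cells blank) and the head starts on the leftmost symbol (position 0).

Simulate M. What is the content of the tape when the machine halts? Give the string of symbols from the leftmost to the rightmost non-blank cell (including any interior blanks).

#1

state=s0 head=0 tape=[#]1#0_   (s0,#)→(s2,1,R)
state=s2 head=1 tape=1[1]#0_   (s2,1)→(s1,0,L)
state=s1 head=0 tape=[1]0#0_   (s1,1)→(s2,_,R)
state=s2 head=1 tape=_[0]#0_   (s2,0)→(s1,0,R)
state=s1 head=2 tape=_0[#]0_   (s1,#)→(s1,1,L)
state=s1 head=1 tape=_[0]10_   (s1,0)→(s1,#,R)
state=s1 head=2 tape=_#[1]0_   (s1,1)→(s2,_,R)
state=s2 head=3 tape=_#_[0]_   (s2,0)→(s1,0,R)
state=s1 head=4 tape=_#_0[_]   (s1,_)→(s0,_,L)
state=s0 head=3 tape=_#_[0]_   (s0,0)→(s1,1,L)
state=s1 head=2 tape=_#[_]1_   (s1,_)→(s0,_,L)
state=s0 head=1 tape=_[#]_1_   (s0,#)→(s2,1,R)
state=s2 head=2 tape=_1[_]1_   (s2,_)→(s1,#,L)
state=s1 head=1 tape=_[1]#1_   (s1,1)→(s2,_,R)
state=s2 head=2 tape=__[#]1_   (s2,#)→(s0,#,R)
state=s0 head=3 tape=__#[1]_
The non-blank tape span at halt is #1.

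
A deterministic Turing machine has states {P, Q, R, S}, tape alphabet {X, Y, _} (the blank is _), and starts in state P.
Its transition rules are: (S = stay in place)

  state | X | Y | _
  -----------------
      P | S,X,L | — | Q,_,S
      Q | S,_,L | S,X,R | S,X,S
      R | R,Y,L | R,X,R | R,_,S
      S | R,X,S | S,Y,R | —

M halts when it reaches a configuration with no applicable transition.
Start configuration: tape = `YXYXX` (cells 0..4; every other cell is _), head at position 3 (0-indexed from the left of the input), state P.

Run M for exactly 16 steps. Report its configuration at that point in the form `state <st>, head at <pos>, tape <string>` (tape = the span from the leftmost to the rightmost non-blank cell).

state R, head at 5, tape XXXXX

state=P head=3 tape=YXY[X]X_   (P,X)→(S,X,L)
state=S head=2 tape=YX[Y]XX_   (S,Y)→(S,Y,R)
state=S head=3 tape=YXY[X]X_   (S,X)→(R,X,S)
state=R head=3 tape=YXY[X]X_   (R,X)→(R,Y,L)
state=R head=2 tape=YX[Y]YX_   (R,Y)→(R,X,R)
state=R head=3 tape=YXX[Y]X_   (R,Y)→(R,X,R)
state=R head=4 tape=YXXX[X]_   (R,X)→(R,Y,L)
state=R head=3 tape=YXX[X]Y_   (R,X)→(R,Y,L)
state=R head=2 tape=YX[X]YY_   (R,X)→(R,Y,L)
state=R head=1 tape=Y[X]YYY_   (R,X)→(R,Y,L)
state=R head=0 tape=[Y]YYYY_   (R,Y)→(R,X,R)
state=R head=1 tape=X[Y]YYY_   (R,Y)→(R,X,R)
state=R head=2 tape=XX[Y]YY_   (R,Y)→(R,X,R)
state=R head=3 tape=XXX[Y]Y_   (R,Y)→(R,X,R)
state=R head=4 tape=XXXX[Y]_   (R,Y)→(R,X,R)
state=R head=5 tape=XXXXX[_]   (R,_)→(R,_,S)
state=R head=5 tape=XXXXX[_]
After 16 steps: state R, head at 5, tape XXXXX.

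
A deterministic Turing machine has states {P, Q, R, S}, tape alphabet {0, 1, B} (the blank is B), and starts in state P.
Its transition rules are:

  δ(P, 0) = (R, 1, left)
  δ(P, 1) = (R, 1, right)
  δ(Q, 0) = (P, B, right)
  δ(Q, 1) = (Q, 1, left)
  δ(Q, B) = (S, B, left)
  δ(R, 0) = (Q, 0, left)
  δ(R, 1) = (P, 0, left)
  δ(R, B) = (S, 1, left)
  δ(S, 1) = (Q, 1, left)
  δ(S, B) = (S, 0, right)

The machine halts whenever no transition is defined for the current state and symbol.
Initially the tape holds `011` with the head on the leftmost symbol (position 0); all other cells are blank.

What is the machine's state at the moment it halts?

P | BBB[0]11   read 0 → write 1, move left, go to R
R | BB[B]111   read B → write 1, move left, go to S
S | B[B]1111   read B → write 0, move right, go to S
S | B0[1]111   read 1 → write 1, move left, go to Q
Q | B[0]1111   read 0 → write B, move right, go to P
P | BB[1]111   read 1 → write 1, move right, go to R
R | BB1[1]11   read 1 → write 0, move left, go to P
P | BB[1]011   read 1 → write 1, move right, go to R
R | BB1[0]11   read 0 → write 0, move left, go to Q
Q | BB[1]011   read 1 → write 1, move left, go to Q
Q | B[B]1011   read B → write B, move left, go to S
S | [B]B1011   read B → write 0, move right, go to S
S | 0[B]1011   read B → write 0, move right, go to S
S | 00[1]011   read 1 → write 1, move left, go to Q
Q | 0[0]1011   read 0 → write B, move right, go to P
P | 0B[1]011   read 1 → write 1, move right, go to R
R | 0B1[0]11   read 0 → write 0, move left, go to Q
Q | 0B[1]011   read 1 → write 1, move left, go to Q
Q | 0[B]1011   read B → write B, move left, go to S
S | [0]B1011
No transition is defined for (S, 0); M halts in state S.

S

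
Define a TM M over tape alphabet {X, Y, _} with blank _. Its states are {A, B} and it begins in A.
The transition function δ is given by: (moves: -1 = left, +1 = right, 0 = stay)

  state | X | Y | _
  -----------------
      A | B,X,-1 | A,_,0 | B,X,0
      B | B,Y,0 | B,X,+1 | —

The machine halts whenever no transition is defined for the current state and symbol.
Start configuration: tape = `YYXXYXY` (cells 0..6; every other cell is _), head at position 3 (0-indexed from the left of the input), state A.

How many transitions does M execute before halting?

9

A | YYX[X]YXY_   read X → write X, move -1, go to B
B | YY[X]XYXY_   read X → write Y, move 0, go to B
B | YY[Y]XYXY_   read Y → write X, move +1, go to B
B | YYX[X]YXY_   read X → write Y, move 0, go to B
B | YYX[Y]YXY_   read Y → write X, move +1, go to B
B | YYXX[Y]XY_   read Y → write X, move +1, go to B
B | YYXXX[X]Y_   read X → write Y, move 0, go to B
B | YYXXX[Y]Y_   read Y → write X, move +1, go to B
B | YYXXXX[Y]_   read Y → write X, move +1, go to B
B | YYXXXXX[_]
M halts after 9 transitions.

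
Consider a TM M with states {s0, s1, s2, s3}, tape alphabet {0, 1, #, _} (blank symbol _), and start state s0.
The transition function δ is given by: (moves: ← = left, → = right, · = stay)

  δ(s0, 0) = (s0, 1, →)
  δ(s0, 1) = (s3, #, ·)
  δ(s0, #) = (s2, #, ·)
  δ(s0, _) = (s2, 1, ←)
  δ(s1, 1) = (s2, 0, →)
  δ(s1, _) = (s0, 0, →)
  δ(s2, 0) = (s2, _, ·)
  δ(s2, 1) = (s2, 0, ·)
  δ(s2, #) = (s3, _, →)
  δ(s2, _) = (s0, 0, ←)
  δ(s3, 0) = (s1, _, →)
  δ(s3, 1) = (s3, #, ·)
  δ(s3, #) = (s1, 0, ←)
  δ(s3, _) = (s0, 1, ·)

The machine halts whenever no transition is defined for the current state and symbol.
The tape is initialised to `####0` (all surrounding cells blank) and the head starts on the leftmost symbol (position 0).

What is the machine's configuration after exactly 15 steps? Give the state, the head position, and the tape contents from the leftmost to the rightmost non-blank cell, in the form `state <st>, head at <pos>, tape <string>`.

state s0, head at 3, tape 010101

state=s0 head=0 tape=[#]###0_   (s0,#)→(s2,#,·)
state=s2 head=0 tape=[#]###0_   (s2,#)→(s3,_,→)
state=s3 head=1 tape=_[#]##0_   (s3,#)→(s1,0,←)
state=s1 head=0 tape=[_]0##0_   (s1,_)→(s0,0,→)
state=s0 head=1 tape=0[0]##0_   (s0,0)→(s0,1,→)
state=s0 head=2 tape=01[#]#0_   (s0,#)→(s2,#,·)
state=s2 head=2 tape=01[#]#0_   (s2,#)→(s3,_,→)
state=s3 head=3 tape=01_[#]0_   (s3,#)→(s1,0,←)
state=s1 head=2 tape=01[_]00_   (s1,_)→(s0,0,→)
state=s0 head=3 tape=010[0]0_   (s0,0)→(s0,1,→)
state=s0 head=4 tape=0101[0]_   (s0,0)→(s0,1,→)
state=s0 head=5 tape=01011[_]   (s0,_)→(s2,1,←)
state=s2 head=4 tape=0101[1]1   (s2,1)→(s2,0,·)
state=s2 head=4 tape=0101[0]1   (s2,0)→(s2,_,·)
state=s2 head=4 tape=0101[_]1   (s2,_)→(s0,0,←)
state=s0 head=3 tape=010[1]01
After 15 steps: state s0, head at 3, tape 010101.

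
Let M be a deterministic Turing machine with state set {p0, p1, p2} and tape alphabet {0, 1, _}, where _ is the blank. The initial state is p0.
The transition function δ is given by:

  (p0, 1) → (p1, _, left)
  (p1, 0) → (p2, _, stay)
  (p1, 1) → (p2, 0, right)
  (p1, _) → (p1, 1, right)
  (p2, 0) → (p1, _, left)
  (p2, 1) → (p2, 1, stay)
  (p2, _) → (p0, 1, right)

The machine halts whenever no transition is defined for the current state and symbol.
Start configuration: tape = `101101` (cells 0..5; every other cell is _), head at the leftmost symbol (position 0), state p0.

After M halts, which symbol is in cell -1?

1

p0 | _[1]01101   read 1 → write _, move left, go to p1
p1 | [_]_01101   read _ → write 1, move right, go to p1
p1 | 1[_]01101   read _ → write 1, move right, go to p1
p1 | 11[0]1101   read 0 → write _, move stay, go to p2
p2 | 11[_]1101   read _ → write 1, move right, go to p0
p0 | 111[1]101   read 1 → write _, move left, go to p1
p1 | 11[1]_101   read 1 → write 0, move right, go to p2
p2 | 110[_]101   read _ → write 1, move right, go to p0
p0 | 1101[1]01   read 1 → write _, move left, go to p1
p1 | 110[1]_01   read 1 → write 0, move right, go to p2
p2 | 1100[_]01   read _ → write 1, move right, go to p0
p0 | 11001[0]1
Cell -1 holds 1 when M halts.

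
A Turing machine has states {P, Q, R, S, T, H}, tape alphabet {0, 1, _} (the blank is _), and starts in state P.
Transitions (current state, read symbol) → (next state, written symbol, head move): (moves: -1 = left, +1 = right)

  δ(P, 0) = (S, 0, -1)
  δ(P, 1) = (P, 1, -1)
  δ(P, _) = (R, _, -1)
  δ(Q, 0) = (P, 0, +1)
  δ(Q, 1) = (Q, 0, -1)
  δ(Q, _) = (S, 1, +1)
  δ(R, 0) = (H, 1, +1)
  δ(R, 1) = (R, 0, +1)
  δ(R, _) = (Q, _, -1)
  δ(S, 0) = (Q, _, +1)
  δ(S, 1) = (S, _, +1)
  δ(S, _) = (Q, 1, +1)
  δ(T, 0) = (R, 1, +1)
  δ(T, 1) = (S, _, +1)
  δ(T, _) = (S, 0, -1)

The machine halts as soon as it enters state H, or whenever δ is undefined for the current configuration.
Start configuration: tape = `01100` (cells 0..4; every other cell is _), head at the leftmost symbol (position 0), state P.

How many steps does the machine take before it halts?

19

P | _[0]1100_   read 0 → write 0, move -1, go to S
S | [_]01100_   read _ → write 1, move +1, go to Q
Q | 1[0]1100_   read 0 → write 0, move +1, go to P
P | 10[1]100_   read 1 → write 1, move -1, go to P
P | 1[0]1100_   read 0 → write 0, move -1, go to S
S | [1]01100_   read 1 → write _, move +1, go to S
S | _[0]1100_   read 0 → write _, move +1, go to Q
Q | __[1]100_   read 1 → write 0, move -1, go to Q
Q | _[_]0100_   read _ → write 1, move +1, go to S
S | _1[0]100_   read 0 → write _, move +1, go to Q
Q | _1_[1]00_   read 1 → write 0, move -1, go to Q
Q | _1[_]000_   read _ → write 1, move +1, go to S
S | _11[0]00_   read 0 → write _, move +1, go to Q
Q | _11_[0]0_   read 0 → write 0, move +1, go to P
P | _11_0[0]_   read 0 → write 0, move -1, go to S
S | _11_[0]0_   read 0 → write _, move +1, go to Q
Q | _11__[0]_   read 0 → write 0, move +1, go to P
P | _11__0[_]   read _ → write _, move -1, go to R
R | _11__[0]_   read 0 → write 1, move +1, go to H
H | _11__1[_]
M halts after 19 transitions.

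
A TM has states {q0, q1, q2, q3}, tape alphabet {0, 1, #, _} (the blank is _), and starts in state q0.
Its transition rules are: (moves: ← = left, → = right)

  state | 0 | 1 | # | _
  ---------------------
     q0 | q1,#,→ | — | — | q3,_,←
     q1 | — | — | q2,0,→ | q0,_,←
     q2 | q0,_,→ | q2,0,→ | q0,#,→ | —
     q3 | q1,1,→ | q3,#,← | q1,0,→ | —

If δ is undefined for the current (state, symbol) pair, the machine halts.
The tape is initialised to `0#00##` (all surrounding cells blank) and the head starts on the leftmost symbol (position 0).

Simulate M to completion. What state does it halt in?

state=q0 head=0 tape=[0]#00##_   (q0,0)→(q1,#,→)
state=q1 head=1 tape=#[#]00##_   (q1,#)→(q2,0,→)
state=q2 head=2 tape=#0[0]0##_   (q2,0)→(q0,_,→)
state=q0 head=3 tape=#0_[0]##_   (q0,0)→(q1,#,→)
state=q1 head=4 tape=#0_#[#]#_   (q1,#)→(q2,0,→)
state=q2 head=5 tape=#0_#0[#]_   (q2,#)→(q0,#,→)
state=q0 head=6 tape=#0_#0#[_]   (q0,_)→(q3,_,←)
state=q3 head=5 tape=#0_#0[#]_   (q3,#)→(q1,0,→)
state=q1 head=6 tape=#0_#00[_]   (q1,_)→(q0,_,←)
state=q0 head=5 tape=#0_#0[0]_   (q0,0)→(q1,#,→)
state=q1 head=6 tape=#0_#0#[_]   (q1,_)→(q0,_,←)
state=q0 head=5 tape=#0_#0[#]_
No transition is defined for (q0, #); M halts in state q0.

q0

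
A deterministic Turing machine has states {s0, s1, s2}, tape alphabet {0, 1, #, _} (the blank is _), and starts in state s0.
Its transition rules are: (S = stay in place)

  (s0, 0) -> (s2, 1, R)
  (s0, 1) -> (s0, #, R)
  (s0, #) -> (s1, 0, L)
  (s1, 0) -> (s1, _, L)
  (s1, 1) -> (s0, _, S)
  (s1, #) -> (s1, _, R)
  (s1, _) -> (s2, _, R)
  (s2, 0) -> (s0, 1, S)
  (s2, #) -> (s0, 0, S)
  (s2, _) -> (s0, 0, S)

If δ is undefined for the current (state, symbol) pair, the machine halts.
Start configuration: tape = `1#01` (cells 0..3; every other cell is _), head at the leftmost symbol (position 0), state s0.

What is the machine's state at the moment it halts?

s0

state=s0 head=0 tape=[1]#01_   (s0,1)→(s0,#,R)
state=s0 head=1 tape=#[#]01_   (s0,#)→(s1,0,L)
state=s1 head=0 tape=[#]001_   (s1,#)→(s1,_,R)
state=s1 head=1 tape=_[0]01_   (s1,0)→(s1,_,L)
state=s1 head=0 tape=[_]_01_   (s1,_)→(s2,_,R)
state=s2 head=1 tape=_[_]01_   (s2,_)→(s0,0,S)
state=s0 head=1 tape=_[0]01_   (s0,0)→(s2,1,R)
state=s2 head=2 tape=_1[0]1_   (s2,0)→(s0,1,S)
state=s0 head=2 tape=_1[1]1_   (s0,1)→(s0,#,R)
state=s0 head=3 tape=_1#[1]_   (s0,1)→(s0,#,R)
state=s0 head=4 tape=_1##[_]
No transition is defined for (s0, _); M halts in state s0.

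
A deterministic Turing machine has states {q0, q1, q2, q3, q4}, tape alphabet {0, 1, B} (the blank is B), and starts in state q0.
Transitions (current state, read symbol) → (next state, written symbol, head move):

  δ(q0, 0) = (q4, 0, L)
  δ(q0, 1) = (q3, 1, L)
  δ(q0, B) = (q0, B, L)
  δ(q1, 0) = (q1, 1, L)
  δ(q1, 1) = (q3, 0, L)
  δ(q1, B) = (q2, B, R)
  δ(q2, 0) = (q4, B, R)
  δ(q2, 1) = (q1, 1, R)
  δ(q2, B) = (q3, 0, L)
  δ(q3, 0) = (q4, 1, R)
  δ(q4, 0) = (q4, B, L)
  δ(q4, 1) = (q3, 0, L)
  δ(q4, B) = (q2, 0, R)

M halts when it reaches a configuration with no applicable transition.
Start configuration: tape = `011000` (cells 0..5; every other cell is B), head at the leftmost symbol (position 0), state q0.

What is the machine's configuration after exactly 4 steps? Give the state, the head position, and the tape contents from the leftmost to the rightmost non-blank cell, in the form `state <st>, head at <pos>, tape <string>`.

state=q0 head=0 tape=B[0]11000   (q0,0)→(q4,0,L)
state=q4 head=-1 tape=[B]011000   (q4,B)→(q2,0,R)
state=q2 head=0 tape=0[0]11000   (q2,0)→(q4,B,R)
state=q4 head=1 tape=0B[1]1000   (q4,1)→(q3,0,L)
state=q3 head=0 tape=0[B]01000
After 4 steps: state q3, head at 0, tape 0B01000.

state q3, head at 0, tape 0B01000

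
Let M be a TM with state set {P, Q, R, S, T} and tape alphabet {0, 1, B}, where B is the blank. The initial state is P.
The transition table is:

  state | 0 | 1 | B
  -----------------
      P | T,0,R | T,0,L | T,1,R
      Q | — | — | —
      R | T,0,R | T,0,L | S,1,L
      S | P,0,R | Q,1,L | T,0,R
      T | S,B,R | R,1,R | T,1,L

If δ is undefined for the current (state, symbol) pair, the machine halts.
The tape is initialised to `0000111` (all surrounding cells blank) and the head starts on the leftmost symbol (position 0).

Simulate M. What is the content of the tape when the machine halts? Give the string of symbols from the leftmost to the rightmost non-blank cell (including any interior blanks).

state=P head=0 tape=[0]000111B   (P,0)→(T,0,R)
state=T head=1 tape=0[0]00111B   (T,0)→(S,B,R)
state=S head=2 tape=0B[0]0111B   (S,0)→(P,0,R)
state=P head=3 tape=0B0[0]111B   (P,0)→(T,0,R)
state=T head=4 tape=0B00[1]11B   (T,1)→(R,1,R)
state=R head=5 tape=0B001[1]1B   (R,1)→(T,0,L)
state=T head=4 tape=0B00[1]01B   (T,1)→(R,1,R)
state=R head=5 tape=0B001[0]1B   (R,0)→(T,0,R)
state=T head=6 tape=0B0010[1]B   (T,1)→(R,1,R)
state=R head=7 tape=0B00101[B]   (R,B)→(S,1,L)
state=S head=6 tape=0B0010[1]1   (S,1)→(Q,1,L)
state=Q head=5 tape=0B001[0]11
The non-blank tape span at halt is 0B001011.

0B001011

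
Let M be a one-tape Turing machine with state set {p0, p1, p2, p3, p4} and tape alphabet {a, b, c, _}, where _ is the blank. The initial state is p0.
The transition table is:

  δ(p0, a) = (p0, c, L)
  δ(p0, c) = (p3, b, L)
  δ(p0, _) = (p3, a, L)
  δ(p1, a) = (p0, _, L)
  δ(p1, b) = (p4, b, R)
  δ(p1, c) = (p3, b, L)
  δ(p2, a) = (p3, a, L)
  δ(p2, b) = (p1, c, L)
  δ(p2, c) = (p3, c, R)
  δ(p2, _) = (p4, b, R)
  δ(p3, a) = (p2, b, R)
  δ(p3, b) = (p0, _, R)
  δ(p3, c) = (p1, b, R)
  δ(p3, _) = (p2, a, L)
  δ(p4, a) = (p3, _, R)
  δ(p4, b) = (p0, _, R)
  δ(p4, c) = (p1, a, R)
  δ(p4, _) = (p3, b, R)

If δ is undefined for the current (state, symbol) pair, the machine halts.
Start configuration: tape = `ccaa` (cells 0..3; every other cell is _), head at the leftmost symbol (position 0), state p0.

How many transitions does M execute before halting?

state=p0 head=0 tape=__[c]caa   (p0,c)→(p3,b,L)
state=p3 head=-1 tape=_[_]bcaa   (p3,_)→(p2,a,L)
state=p2 head=-2 tape=[_]abcaa   (p2,_)→(p4,b,R)
state=p4 head=-1 tape=b[a]bcaa   (p4,a)→(p3,_,R)
state=p3 head=0 tape=b_[b]caa   (p3,b)→(p0,_,R)
state=p0 head=1 tape=b__[c]aa   (p0,c)→(p3,b,L)
state=p3 head=0 tape=b_[_]baa   (p3,_)→(p2,a,L)
state=p2 head=-1 tape=b[_]abaa   (p2,_)→(p4,b,R)
state=p4 head=0 tape=bb[a]baa   (p4,a)→(p3,_,R)
state=p3 head=1 tape=bb_[b]aa   (p3,b)→(p0,_,R)
state=p0 head=2 tape=bb__[a]a   (p0,a)→(p0,c,L)
state=p0 head=1 tape=bb_[_]ca   (p0,_)→(p3,a,L)
state=p3 head=0 tape=bb[_]aca   (p3,_)→(p2,a,L)
state=p2 head=-1 tape=b[b]aaca   (p2,b)→(p1,c,L)
state=p1 head=-2 tape=[b]caaca   (p1,b)→(p4,b,R)
state=p4 head=-1 tape=b[c]aaca   (p4,c)→(p1,a,R)
state=p1 head=0 tape=ba[a]aca   (p1,a)→(p0,_,L)
state=p0 head=-1 tape=b[a]_aca   (p0,a)→(p0,c,L)
state=p0 head=-2 tape=[b]c_aca
M halts after 18 transitions.

18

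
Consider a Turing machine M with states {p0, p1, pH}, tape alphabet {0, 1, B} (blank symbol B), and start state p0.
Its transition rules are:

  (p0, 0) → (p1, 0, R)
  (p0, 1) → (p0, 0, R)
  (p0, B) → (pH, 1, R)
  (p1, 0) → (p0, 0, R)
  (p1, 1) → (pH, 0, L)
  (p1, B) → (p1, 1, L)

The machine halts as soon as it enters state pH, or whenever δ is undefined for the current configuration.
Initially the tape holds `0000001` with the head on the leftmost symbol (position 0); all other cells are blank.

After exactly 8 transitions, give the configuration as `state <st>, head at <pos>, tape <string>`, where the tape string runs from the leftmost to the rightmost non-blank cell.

state=p0 head=0 tape=[0]000001BB   (p0,0)→(p1,0,R)
state=p1 head=1 tape=0[0]00001BB   (p1,0)→(p0,0,R)
state=p0 head=2 tape=00[0]0001BB   (p0,0)→(p1,0,R)
state=p1 head=3 tape=000[0]001BB   (p1,0)→(p0,0,R)
state=p0 head=4 tape=0000[0]01BB   (p0,0)→(p1,0,R)
state=p1 head=5 tape=00000[0]1BB   (p1,0)→(p0,0,R)
state=p0 head=6 tape=000000[1]BB   (p0,1)→(p0,0,R)
state=p0 head=7 tape=0000000[B]B   (p0,B)→(pH,1,R)
state=pH head=8 tape=00000001[B]
After 8 steps: state pH, head at 8, tape 00000001.

state pH, head at 8, tape 00000001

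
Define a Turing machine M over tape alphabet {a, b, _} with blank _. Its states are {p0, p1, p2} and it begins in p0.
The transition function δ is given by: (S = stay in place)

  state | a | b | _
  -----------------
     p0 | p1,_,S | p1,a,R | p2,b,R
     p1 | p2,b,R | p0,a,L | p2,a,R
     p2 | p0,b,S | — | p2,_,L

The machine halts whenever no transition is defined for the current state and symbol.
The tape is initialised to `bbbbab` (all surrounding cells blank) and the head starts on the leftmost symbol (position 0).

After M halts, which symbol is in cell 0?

a

p0 | [b]bbbab   read b → write a, move R, go to p1
p1 | a[b]bbab   read b → write a, move L, go to p0
p0 | [a]abbab   read a → write _, move S, go to p1
p1 | [_]abbab   read _ → write a, move R, go to p2
p2 | a[a]bbab   read a → write b, move S, go to p0
p0 | a[b]bbab   read b → write a, move R, go to p1
p1 | aa[b]bab   read b → write a, move L, go to p0
p0 | a[a]abab   read a → write _, move S, go to p1
p1 | a[_]abab   read _ → write a, move R, go to p2
p2 | aa[a]bab   read a → write b, move S, go to p0
p0 | aa[b]bab   read b → write a, move R, go to p1
p1 | aaa[b]ab   read b → write a, move L, go to p0
p0 | aa[a]aab   read a → write _, move S, go to p1
p1 | aa[_]aab   read _ → write a, move R, go to p2
p2 | aaa[a]ab   read a → write b, move S, go to p0
p0 | aaa[b]ab   read b → write a, move R, go to p1
p1 | aaaa[a]b   read a → write b, move R, go to p2
p2 | aaaab[b]
Cell 0 holds a when M halts.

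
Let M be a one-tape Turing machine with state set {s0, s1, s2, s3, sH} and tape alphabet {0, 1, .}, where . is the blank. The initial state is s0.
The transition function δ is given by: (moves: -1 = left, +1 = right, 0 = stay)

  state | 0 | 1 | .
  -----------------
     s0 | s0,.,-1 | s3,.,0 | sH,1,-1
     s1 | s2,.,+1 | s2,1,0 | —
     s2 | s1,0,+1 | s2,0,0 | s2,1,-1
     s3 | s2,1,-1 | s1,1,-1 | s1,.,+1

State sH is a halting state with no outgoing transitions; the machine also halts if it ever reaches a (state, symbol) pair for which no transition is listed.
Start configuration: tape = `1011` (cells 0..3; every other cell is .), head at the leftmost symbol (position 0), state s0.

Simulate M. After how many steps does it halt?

8

state=s0 head=0 tape=[1]011.   (s0,1)→(s3,.,0)
state=s3 head=0 tape=[.]011.   (s3,.)→(s1,.,+1)
state=s1 head=1 tape=.[0]11.   (s1,0)→(s2,.,+1)
state=s2 head=2 tape=..[1]1.   (s2,1)→(s2,0,0)
state=s2 head=2 tape=..[0]1.   (s2,0)→(s1,0,+1)
state=s1 head=3 tape=..0[1].   (s1,1)→(s2,1,0)
state=s2 head=3 tape=..0[1].   (s2,1)→(s2,0,0)
state=s2 head=3 tape=..0[0].   (s2,0)→(s1,0,+1)
state=s1 head=4 tape=..00[.]
M halts after 8 transitions.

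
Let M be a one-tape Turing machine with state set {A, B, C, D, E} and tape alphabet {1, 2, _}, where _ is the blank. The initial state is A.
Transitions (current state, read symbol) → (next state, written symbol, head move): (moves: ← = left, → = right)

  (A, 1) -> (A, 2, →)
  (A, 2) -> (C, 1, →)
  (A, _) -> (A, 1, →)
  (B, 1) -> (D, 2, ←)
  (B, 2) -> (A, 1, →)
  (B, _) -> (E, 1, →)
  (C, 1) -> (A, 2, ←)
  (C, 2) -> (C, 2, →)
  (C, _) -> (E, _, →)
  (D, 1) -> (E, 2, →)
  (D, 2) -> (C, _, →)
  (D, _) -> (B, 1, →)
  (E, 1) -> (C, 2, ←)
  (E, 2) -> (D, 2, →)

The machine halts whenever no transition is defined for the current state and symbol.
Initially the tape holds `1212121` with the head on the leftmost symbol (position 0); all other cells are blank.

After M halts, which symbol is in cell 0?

2

state=A head=0 tape=[1]212121__   (A,1)→(A,2,→)
state=A head=1 tape=2[2]12121__   (A,2)→(C,1,→)
state=C head=2 tape=21[1]2121__   (C,1)→(A,2,←)
state=A head=1 tape=2[1]22121__   (A,1)→(A,2,→)
state=A head=2 tape=22[2]2121__   (A,2)→(C,1,→)
state=C head=3 tape=221[2]121__   (C,2)→(C,2,→)
state=C head=4 tape=2212[1]21__   (C,1)→(A,2,←)
state=A head=3 tape=221[2]221__   (A,2)→(C,1,→)
state=C head=4 tape=2211[2]21__   (C,2)→(C,2,→)
state=C head=5 tape=22112[2]1__   (C,2)→(C,2,→)
state=C head=6 tape=221122[1]__   (C,1)→(A,2,←)
state=A head=5 tape=22112[2]2__   (A,2)→(C,1,→)
state=C head=6 tape=221121[2]__   (C,2)→(C,2,→)
state=C head=7 tape=2211212[_]_   (C,_)→(E,_,→)
state=E head=8 tape=2211212_[_]
Cell 0 holds 2 when M halts.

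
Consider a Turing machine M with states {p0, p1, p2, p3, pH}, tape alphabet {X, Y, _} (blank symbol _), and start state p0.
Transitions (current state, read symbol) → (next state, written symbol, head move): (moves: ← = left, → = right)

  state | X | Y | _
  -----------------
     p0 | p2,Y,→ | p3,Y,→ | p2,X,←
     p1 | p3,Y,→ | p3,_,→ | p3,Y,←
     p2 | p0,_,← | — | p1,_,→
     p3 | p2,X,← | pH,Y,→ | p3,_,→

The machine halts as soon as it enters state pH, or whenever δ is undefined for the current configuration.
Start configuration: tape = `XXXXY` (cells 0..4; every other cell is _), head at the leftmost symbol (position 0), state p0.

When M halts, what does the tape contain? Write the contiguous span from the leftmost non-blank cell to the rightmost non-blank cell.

p0 | [X]XXXY   read X → write Y, move →, go to p2
p2 | Y[X]XXY   read X → write _, move ←, go to p0
p0 | [Y]_XXY   read Y → write Y, move →, go to p3
p3 | Y[_]XXY   read _ → write _, move →, go to p3
p3 | Y_[X]XY   read X → write X, move ←, go to p2
p2 | Y[_]XXY   read _ → write _, move →, go to p1
p1 | Y_[X]XY   read X → write Y, move →, go to p3
p3 | Y_Y[X]Y   read X → write X, move ←, go to p2
p2 | Y_[Y]XY
The non-blank tape span at halt is Y_YXY.

Y_YXY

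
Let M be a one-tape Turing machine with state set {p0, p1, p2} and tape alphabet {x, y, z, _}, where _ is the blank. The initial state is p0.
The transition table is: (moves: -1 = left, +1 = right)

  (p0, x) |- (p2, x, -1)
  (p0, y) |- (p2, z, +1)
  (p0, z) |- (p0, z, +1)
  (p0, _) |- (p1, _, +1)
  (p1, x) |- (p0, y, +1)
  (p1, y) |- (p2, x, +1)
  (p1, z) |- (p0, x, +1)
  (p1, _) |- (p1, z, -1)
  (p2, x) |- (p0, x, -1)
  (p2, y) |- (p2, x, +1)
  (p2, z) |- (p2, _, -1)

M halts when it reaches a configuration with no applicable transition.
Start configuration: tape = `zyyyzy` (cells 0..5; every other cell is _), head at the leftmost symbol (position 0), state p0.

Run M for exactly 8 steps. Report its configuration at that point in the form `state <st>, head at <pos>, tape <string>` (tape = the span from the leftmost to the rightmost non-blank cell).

p0 | [z]yyyzy   read z → write z, move +1, go to p0
p0 | z[y]yyzy   read y → write z, move +1, go to p2
p2 | zz[y]yzy   read y → write x, move +1, go to p2
p2 | zzx[y]zy   read y → write x, move +1, go to p2
p2 | zzxx[z]y   read z → write _, move -1, go to p2
p2 | zzx[x]_y   read x → write x, move -1, go to p0
p0 | zz[x]x_y   read x → write x, move -1, go to p2
p2 | z[z]xx_y   read z → write _, move -1, go to p2
p2 | [z]_xx_y
After 8 steps: state p2, head at 0, tape z_xx_y.

state p2, head at 0, tape z_xx_y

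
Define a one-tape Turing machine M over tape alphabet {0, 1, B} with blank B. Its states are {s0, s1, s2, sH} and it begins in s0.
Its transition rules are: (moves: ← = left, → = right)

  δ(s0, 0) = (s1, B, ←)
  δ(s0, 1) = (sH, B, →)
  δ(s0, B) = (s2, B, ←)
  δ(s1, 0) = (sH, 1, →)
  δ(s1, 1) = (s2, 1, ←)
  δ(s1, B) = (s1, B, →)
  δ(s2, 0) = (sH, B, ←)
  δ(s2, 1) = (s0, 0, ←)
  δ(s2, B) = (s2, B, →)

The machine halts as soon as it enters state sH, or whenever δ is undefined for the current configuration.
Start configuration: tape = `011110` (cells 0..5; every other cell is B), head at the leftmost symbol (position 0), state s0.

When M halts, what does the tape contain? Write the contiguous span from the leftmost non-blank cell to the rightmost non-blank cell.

1110

s0 | B[0]11110   read 0 → write B, move ←, go to s1
s1 | [B]B11110   read B → write B, move →, go to s1
s1 | B[B]11110   read B → write B, move →, go to s1
s1 | BB[1]1110   read 1 → write 1, move ←, go to s2
s2 | B[B]11110   read B → write B, move →, go to s2
s2 | BB[1]1110   read 1 → write 0, move ←, go to s0
s0 | B[B]01110   read B → write B, move ←, go to s2
s2 | [B]B01110   read B → write B, move →, go to s2
s2 | B[B]01110   read B → write B, move →, go to s2
s2 | BB[0]1110   read 0 → write B, move ←, go to sH
sH | B[B]B1110
The non-blank tape span at halt is 1110.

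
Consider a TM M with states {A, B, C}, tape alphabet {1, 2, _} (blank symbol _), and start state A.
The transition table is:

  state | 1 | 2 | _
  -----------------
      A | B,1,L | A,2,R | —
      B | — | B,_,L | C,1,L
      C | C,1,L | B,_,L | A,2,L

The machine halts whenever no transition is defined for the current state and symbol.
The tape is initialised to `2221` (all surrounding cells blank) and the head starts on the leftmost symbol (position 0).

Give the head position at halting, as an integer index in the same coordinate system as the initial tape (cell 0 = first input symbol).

A | ___[2]221   read 2 → write 2, move R, go to A
A | ___2[2]21   read 2 → write 2, move R, go to A
A | ___22[2]1   read 2 → write 2, move R, go to A
A | ___222[1]   read 1 → write 1, move L, go to B
B | ___22[2]1   read 2 → write _, move L, go to B
B | ___2[2]_1   read 2 → write _, move L, go to B
B | ___[2]__1   read 2 → write _, move L, go to B
B | __[_]___1   read _ → write 1, move L, go to C
C | _[_]1___1   read _ → write 2, move L, go to A
A | [_]21___1
At halt the head is at cell -3.

-3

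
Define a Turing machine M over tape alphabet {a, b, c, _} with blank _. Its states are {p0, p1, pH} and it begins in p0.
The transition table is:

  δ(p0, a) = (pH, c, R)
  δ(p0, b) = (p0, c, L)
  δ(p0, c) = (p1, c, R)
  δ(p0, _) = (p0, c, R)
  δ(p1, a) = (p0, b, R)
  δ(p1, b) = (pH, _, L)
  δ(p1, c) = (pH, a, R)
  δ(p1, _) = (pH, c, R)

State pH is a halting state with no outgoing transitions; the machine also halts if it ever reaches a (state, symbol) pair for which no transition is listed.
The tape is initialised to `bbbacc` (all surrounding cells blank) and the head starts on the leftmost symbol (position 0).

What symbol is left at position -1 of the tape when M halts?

state=p0 head=0 tape=_[b]bbacc   (p0,b)→(p0,c,L)
state=p0 head=-1 tape=[_]cbbacc   (p0,_)→(p0,c,R)
state=p0 head=0 tape=c[c]bbacc   (p0,c)→(p1,c,R)
state=p1 head=1 tape=cc[b]bacc   (p1,b)→(pH,_,L)
state=pH head=0 tape=c[c]_bacc
Cell -1 holds c when M halts.

c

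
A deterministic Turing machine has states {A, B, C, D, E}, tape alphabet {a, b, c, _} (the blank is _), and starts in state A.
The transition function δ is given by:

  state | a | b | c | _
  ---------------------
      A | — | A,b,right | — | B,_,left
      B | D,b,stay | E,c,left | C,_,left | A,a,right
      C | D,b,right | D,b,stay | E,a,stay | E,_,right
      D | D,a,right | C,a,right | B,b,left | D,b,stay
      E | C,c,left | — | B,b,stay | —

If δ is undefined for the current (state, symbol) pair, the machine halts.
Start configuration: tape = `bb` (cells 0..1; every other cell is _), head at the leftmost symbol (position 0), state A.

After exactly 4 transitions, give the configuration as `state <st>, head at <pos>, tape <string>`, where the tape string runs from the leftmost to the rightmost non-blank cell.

state E, head at 0, tape bc

A | [b]b_   read b → write b, move right, go to A
A | b[b]_   read b → write b, move right, go to A
A | bb[_]   read _ → write _, move left, go to B
B | b[b]_   read b → write c, move left, go to E
E | [b]c_
After 4 steps: state E, head at 0, tape bc.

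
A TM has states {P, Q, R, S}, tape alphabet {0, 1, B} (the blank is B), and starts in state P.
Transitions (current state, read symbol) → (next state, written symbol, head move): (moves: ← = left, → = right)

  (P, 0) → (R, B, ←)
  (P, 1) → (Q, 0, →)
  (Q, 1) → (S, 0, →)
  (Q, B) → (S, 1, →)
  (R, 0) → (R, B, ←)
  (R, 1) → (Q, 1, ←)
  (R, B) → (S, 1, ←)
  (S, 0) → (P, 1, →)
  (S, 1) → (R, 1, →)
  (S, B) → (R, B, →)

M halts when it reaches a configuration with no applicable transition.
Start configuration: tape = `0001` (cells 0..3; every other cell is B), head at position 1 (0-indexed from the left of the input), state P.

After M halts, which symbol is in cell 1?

1

P | BB0[0]01   read 0 → write B, move ←, go to R
R | BB[0]B01   read 0 → write B, move ←, go to R
R | B[B]BB01   read B → write 1, move ←, go to S
S | [B]1BB01   read B → write B, move →, go to R
R | B[1]BB01   read 1 → write 1, move ←, go to Q
Q | [B]1BB01   read B → write 1, move →, go to S
S | 1[1]BB01   read 1 → write 1, move →, go to R
R | 11[B]B01   read B → write 1, move ←, go to S
S | 1[1]1B01   read 1 → write 1, move →, go to R
R | 11[1]B01   read 1 → write 1, move ←, go to Q
Q | 1[1]1B01   read 1 → write 0, move →, go to S
S | 10[1]B01   read 1 → write 1, move →, go to R
R | 101[B]01   read B → write 1, move ←, go to S
S | 10[1]101   read 1 → write 1, move →, go to R
R | 101[1]01   read 1 → write 1, move ←, go to Q
Q | 10[1]101   read 1 → write 0, move →, go to S
S | 100[1]01   read 1 → write 1, move →, go to R
R | 1001[0]1   read 0 → write B, move ←, go to R
R | 100[1]B1   read 1 → write 1, move ←, go to Q
Q | 10[0]1B1
Cell 1 holds 1 when M halts.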